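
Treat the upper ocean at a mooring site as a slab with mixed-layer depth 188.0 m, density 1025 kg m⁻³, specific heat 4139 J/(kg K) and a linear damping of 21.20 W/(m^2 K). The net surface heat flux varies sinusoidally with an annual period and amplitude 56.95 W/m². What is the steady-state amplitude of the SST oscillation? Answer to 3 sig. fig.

0.355 K

Areal heat capacity C = ρ c_p D = 1025 × 4139 × 188.0 = 7.98×10^8 J/(m²·K).
Angular frequency ω = 2π / T = 2π / 3.15×10^7 s = 1.99×10^-7 s⁻¹.
√((Cω)² + λ²) = √((159)² + 21.20²) = 160 W/(m²·K).
Amplitude A = F₀ / √((Cω)²+λ²) = 56.95 / 160 = 0.355 K.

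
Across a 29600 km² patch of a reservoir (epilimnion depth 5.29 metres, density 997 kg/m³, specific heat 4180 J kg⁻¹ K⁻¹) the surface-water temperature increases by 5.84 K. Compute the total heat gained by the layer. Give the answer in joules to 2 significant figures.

3.8×10^18 J

Areal heat capacity C = ρ c_p D = 997 × 4180 × 5.29 = 2.20×10^7 J m⁻² K⁻¹.
Heat per unit area: q = C ΔT = 2.20×10^7 × 5.84 = 1.29×10^8 J/m².
Total heat: Q = q × A = 1.29×10^8 × (29600 × 10⁶ m²) = 3.81×10^18 J.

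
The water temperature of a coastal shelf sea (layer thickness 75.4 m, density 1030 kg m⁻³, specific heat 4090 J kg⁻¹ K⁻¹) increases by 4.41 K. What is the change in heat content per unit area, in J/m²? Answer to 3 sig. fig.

1.40×10^9

Areal heat capacity C = ρ c_p D = 1030 × 4090 × 75.4 = 3.18×10^8 J/(m^2 K).
ΔQ = C ΔT = 3.18×10^8 × 4.41 = 1.40×10^9 J/m².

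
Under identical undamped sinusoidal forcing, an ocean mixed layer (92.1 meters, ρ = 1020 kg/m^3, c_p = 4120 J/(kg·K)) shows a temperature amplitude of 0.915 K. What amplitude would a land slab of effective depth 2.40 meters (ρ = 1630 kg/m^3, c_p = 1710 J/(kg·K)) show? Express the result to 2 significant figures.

53 K

C_ocean = 3.87×10^8 J/(m²·K); C_land = 6.69×10^6 J/(m²·K).
A ∝ 1/C ⇒ A_land = A_ocean × C_ocean/C_land = 0.915 × 57.9 = 52.9 K.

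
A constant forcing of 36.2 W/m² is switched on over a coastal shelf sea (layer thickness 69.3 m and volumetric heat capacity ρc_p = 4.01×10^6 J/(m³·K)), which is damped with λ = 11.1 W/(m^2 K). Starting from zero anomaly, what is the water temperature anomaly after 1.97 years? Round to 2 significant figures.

Areal heat capacity C = ρc_p × D = 4.01×10^6 × 69.3 = 2.78×10^8 J/(m²·K).
τ = C / λ = 2.78×10^8 / 11.1 = 2.50×10^7 s.
Equilibrium anomaly ΔT_eq = F / λ = 36.2 / 11.1 = 3.26 K.
t = 1.97 years = 6.22×10^7 s, so t/τ = 2.48.
ΔT(t) = ΔT_eq (1 − e^(−t/τ)) = 3.26 × (1 − e^−2.48) = 2.99 K.

3.0 K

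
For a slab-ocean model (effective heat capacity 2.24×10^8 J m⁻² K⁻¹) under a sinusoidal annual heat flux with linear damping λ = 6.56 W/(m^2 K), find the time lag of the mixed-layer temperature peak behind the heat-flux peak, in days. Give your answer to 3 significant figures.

Areal heat capacity C = 2.24×10^8 J m⁻² K⁻¹ (given).
ω = 2π / 3.15×10^7 s = 1.99×10^-7 s⁻¹.
Phase lag φ = arctan(Cω/λ) = arctan(44.6/6.56) = 1.42 rad.
Time lag = φ / ω = 1.42 / 1.99×10^-7 = 7.15×10^6 s = 82.8 days.

82.8 days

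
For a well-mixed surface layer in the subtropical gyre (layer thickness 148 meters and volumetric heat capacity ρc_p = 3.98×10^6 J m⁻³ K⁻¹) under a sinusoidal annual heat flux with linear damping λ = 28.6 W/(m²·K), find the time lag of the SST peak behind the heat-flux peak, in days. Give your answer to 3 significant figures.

Areal heat capacity C = ρc_p × D = 3.98×10^6 × 148 = 5.89×10^8 J/(m^2 K).
ω = 2π / 3.15×10^7 s = 1.99×10^-7 s⁻¹.
Phase lag φ = arctan(Cω/λ) = arctan(117/28.6) = 1.33 rad.
Time lag = φ / ω = 1.33 / 1.99×10^-7 = 6.68×10^6 s = 77.4 days.

77.4 days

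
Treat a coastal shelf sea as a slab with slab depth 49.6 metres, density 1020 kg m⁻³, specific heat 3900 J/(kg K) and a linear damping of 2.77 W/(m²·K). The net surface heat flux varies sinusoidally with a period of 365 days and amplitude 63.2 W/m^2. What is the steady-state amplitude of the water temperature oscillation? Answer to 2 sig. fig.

Areal heat capacity C = ρ c_p D = 1020 × 3900 × 49.6 = 1.97×10^8 J/(m^2 K).
Angular frequency ω = 2π / T = 2π / 3.15×10^7 s = 1.99×10^-7 s⁻¹.
√((Cω)² + λ²) = √((39.3)² + 2.77²) = 39.4 W/(m²·K).
Amplitude A = F₀ / √((Cω)²+λ²) = 63.2 / 39.4 = 1.60 K.

1.6 K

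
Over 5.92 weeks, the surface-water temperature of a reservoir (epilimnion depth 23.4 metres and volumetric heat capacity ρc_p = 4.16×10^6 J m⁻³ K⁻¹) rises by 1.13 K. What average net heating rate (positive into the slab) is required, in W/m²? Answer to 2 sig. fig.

31

Areal heat capacity C = ρc_p × D = 4.16×10^6 × 23.4 = 9.73×10^7 J m⁻² K⁻¹.
Required heat per unit area: Q = C ΔT = 9.73×10^7 × 1.13 = 1.10×10^8 J/m².
Flux F = Q / Δt = 1.10×10^8 / 3.58×10^6 s = 30.7 W/m².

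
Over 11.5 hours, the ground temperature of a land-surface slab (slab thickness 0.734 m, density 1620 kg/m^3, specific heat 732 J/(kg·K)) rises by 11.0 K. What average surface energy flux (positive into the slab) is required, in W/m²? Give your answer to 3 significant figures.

Areal heat capacity C = ρ c_p D = 1620 × 732 × 0.734 = 8.70×10^5 J/(m²·K).
Required heat per unit area: Q = C ΔT = 8.70×10^5 × 11.0 = 9.57×10^6 J/m².
Flux F = Q / Δt = 9.57×10^6 / 41400 s = 231 W/m².

231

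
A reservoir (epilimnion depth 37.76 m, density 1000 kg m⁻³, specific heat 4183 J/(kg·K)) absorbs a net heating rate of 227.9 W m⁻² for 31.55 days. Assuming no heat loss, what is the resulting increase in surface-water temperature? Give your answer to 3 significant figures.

Areal heat capacity C = ρ c_p D = 1000 × 4183 × 37.76 = 1.58×10^8 J/(m²·K).
Net heat input Q = F Δt = 227.9 × (31.55 days × 86400 s/day) = 6.21×10^8 J/m².
ΔT = Q / C = 6.21×10^8 / 1.58×10^8 = 3.93 K.

3.93 K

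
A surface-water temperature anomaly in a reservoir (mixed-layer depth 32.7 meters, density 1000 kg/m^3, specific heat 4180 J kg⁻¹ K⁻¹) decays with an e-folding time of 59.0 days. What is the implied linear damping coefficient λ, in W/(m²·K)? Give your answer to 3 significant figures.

26.8

Areal heat capacity C = ρ c_p D = 1000 × 4180 × 32.7 = 1.37×10^8 J/(m^2 K).
τ = 59.0 days = 5.10×10^6 s.
λ = C / τ = 1.37×10^8 / 5.10×10^6 = 26.8 W/(m²·K).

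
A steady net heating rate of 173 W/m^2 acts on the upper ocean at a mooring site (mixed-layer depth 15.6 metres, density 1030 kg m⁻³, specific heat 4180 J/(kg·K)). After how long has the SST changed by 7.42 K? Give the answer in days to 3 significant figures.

Areal heat capacity C = ρ c_p D = 1030 × 4180 × 15.6 = 6.72×10^7 J/(m^2 K).
Time required: Δt = C ΔT / F = 6.72×10^7 × 7.42 / 173 = 2.88×10^6 s.
In days: 2.88×10^6 s / (86400 s/day) = 33.3 days.

33.3 days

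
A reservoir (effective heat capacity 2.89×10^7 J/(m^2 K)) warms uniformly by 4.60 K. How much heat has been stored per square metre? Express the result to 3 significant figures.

1.33×10^8

Areal heat capacity C = 2.89×10^7 J/(m^2 K) (given).
ΔQ = C ΔT = 2.89×10^7 × 4.60 = 1.33×10^8 J/m².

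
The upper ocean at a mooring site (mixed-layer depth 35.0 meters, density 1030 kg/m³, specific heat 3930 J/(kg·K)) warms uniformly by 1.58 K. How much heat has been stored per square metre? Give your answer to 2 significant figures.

Areal heat capacity C = ρ c_p D = 1030 × 3930 × 35.0 = 1.42×10^8 J m⁻² K⁻¹.
ΔQ = C ΔT = 1.42×10^8 × 1.58 = 2.24×10^8 J/m².

2.2×10^8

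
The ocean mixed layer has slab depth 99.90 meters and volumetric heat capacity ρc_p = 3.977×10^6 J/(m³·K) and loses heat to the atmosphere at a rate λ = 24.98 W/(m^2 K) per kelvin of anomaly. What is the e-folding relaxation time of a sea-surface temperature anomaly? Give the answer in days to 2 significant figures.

180 days

Areal heat capacity C = ρc_p × D = 3.977×10^6 × 99.90 = 3.97×10^8 J/(m^2 K).
Relaxation time τ = C / λ = 3.97×10^8 / 24.98 = 1.59×10^7 s.
In days: 1.59×10^7 s / (86400 s/day) = 184 days.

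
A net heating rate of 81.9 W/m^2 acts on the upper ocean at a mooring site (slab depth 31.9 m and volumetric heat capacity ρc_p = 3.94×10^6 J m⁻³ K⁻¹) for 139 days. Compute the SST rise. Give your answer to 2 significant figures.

Areal heat capacity C = ρc_p × D = 3.94×10^6 × 31.9 = 1.26×10^8 J m⁻² K⁻¹.
Net heat input Q = F Δt = 81.9 × (139 days × 86400 s/day) = 9.84×10^8 J/m².
ΔT = Q / C = 9.84×10^8 / 1.26×10^8 = 7.83 K.

7.8 K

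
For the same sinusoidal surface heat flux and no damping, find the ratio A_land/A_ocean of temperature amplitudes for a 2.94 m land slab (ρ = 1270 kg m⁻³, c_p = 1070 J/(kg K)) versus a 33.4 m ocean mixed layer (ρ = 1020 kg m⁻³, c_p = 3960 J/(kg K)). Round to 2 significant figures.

34

C_ocean = 1020 × 3960 × 33.4 = 1.35×10^8 J/(m²·K).
C_land = 1270 × 1070 × 2.94 = 4.00×10^6 J/(m²·K).
Undamped amplitude ∝ 1/C, so A_land/A_ocean = C_ocean/C_land = 33.8.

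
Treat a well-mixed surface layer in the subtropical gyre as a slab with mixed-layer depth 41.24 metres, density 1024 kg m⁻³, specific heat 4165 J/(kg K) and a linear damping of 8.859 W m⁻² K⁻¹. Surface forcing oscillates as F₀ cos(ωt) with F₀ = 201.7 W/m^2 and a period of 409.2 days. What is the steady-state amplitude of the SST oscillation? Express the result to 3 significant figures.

6.21 K

Areal heat capacity C = ρ c_p D = 1024 × 4165 × 41.24 = 1.76×10^8 J m⁻² K⁻¹.
Angular frequency ω = 2π / T = 2π / 3.54×10^7 s = 1.78×10^-7 s⁻¹.
√((Cω)² + λ²) = √((31.3)² + 8.859²) = 32.5 W/(m²·K).
Amplitude A = F₀ / √((Cω)²+λ²) = 201.7 / 32.5 = 6.21 K.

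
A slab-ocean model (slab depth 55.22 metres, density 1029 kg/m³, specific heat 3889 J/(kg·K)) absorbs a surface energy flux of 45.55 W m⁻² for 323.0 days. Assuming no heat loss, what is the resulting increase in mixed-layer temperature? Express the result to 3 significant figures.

Areal heat capacity C = ρ c_p D = 1029 × 3889 × 55.22 = 2.21×10^8 J/(m^2 K).
Net heat input Q = F Δt = 45.55 × (323.0 days × 86400 s/day) = 1.27×10^9 J/m².
ΔT = Q / C = 1.27×10^9 / 2.21×10^8 = 5.75 K.

5.75 K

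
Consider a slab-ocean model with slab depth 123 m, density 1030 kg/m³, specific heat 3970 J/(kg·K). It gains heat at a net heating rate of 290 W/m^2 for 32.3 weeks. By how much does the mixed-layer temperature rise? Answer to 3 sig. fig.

11.3 K

Areal heat capacity C = ρ c_p D = 1030 × 3970 × 123 = 5.03×10^8 J/(m²·K).
Net heat input Q = F Δt = 290 × (32.3 weeks × 6.048×10^5 s/week) = 5.67×10^9 J/m².
ΔT = Q / C = 5.67×10^9 / 5.03×10^8 = 11.3 K.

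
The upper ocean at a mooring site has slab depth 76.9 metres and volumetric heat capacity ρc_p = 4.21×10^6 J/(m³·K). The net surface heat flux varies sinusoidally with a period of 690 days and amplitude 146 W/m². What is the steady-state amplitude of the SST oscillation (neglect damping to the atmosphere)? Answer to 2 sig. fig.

4.3 K

Areal heat capacity C = ρc_p × D = 4.21×10^6 × 76.9 = 3.24×10^8 J/(m^2 K).
Angular frequency ω = 2π / T = 2π / 5.96×10^7 s = 1.05×10^-7 s⁻¹.
Cω = 3.24×10^8 × 1.05×10^-7 = 34.1 W/(m²·K).
Amplitude A = F₀ / (Cω) = 146 / 34.1 = 4.28 K.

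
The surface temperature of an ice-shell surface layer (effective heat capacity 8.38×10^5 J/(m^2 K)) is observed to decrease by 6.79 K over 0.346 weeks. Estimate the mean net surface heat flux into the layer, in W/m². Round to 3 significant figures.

-27.2

Areal heat capacity C = 8.38×10^5 J/(m^2 K) (given).
Required heat per unit area: Q = C ΔT = 8.38×10^5 × -6.79 = -5.69×10^6 J/m².
Flux F = Q / Δt = -5.69×10^6 / 2.09×10^5 s = -27.2 W/m².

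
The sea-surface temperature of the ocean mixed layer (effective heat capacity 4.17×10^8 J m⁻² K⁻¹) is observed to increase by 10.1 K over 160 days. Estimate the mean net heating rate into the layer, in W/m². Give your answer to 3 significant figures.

Areal heat capacity C = 4.17×10^8 J m⁻² K⁻¹ (given).
Required heat per unit area: Q = C ΔT = 4.17×10^8 × 10.1 = 4.21×10^9 J/m².
Flux F = Q / Δt = 4.21×10^9 / 1.38×10^7 s = 305 W/m².

305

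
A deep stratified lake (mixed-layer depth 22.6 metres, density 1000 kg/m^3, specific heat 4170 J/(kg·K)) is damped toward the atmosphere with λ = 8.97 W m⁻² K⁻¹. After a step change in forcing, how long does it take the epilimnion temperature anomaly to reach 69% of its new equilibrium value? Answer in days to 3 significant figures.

Areal heat capacity C = ρ c_p D = 1000 × 4170 × 22.6 = 9.42×10^7 J/(m²·K).
τ = C / λ = 9.42×10^7 / 8.97 = 1.05×10^7 s.
Fraction reached: 1 − e^(−t/τ) = 0.69 ⇒ t = −τ ln(1 − 0.69) = τ × 1.17.
t = 1.23×10^7 s = 142 days.

142 days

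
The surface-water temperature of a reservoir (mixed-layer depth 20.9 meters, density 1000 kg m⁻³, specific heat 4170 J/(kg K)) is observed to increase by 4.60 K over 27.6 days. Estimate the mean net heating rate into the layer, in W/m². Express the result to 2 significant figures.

170

Areal heat capacity C = ρ c_p D = 1000 × 4170 × 20.9 = 8.72×10^7 J m⁻² K⁻¹.
Required heat per unit area: Q = C ΔT = 8.72×10^7 × 4.60 = 4.01×10^8 J/m².
Flux F = Q / Δt = 4.01×10^8 / 2.38×10^6 s = 168 W/m².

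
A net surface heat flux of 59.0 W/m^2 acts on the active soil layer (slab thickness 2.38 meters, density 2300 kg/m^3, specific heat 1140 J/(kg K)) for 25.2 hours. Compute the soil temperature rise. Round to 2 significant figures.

0.86 K

Areal heat capacity C = ρ c_p D = 2300 × 1140 × 2.38 = 6.24×10^6 J/(m²·K).
Net heat input Q = F Δt = 59.0 × (25.2 hours × 3600 s/hour) = 5.35×10^6 J/m².
ΔT = Q / C = 5.35×10^6 / 6.24×10^6 = 0.858 K.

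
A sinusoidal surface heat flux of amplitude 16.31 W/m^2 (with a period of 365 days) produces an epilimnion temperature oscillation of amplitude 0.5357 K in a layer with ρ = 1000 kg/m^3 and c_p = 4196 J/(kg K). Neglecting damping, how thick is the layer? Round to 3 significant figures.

36.4 m

ω = 2π / 3.15×10^7 s = 1.99×10^-7 s⁻¹.
Required C = F₀ / (A ω) = 16.31 / (0.5357 × 1.99×10^-7) = 1.53×10^8 J/(m²·K).
D = C / (ρ c_p) = 1.53×10^8 / (1000 × 4196) = 36.4 m.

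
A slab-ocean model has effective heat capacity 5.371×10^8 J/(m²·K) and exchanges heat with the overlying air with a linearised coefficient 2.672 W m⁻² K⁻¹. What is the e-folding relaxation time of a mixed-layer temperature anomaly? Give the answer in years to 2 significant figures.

6.4 years

Areal heat capacity C = 5.371×10^8 J/(m²·K) (given).
Relaxation time τ = C / λ = 5.37×10^8 / 2.672 = 2.01×10^8 s.
In years: 2.01×10^8 s / (3.156×10^7 s/year) = 6.37 years.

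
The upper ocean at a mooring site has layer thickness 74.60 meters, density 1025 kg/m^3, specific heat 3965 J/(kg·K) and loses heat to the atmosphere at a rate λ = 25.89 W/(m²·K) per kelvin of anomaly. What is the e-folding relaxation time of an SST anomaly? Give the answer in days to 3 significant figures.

136 days

Areal heat capacity C = ρ c_p D = 1025 × 3965 × 74.60 = 3.03×10^8 J m⁻² K⁻¹.
Relaxation time τ = C / λ = 3.03×10^8 / 25.89 = 1.17×10^7 s.
In days: 1.17×10^7 s / (86400 s/day) = 136 days.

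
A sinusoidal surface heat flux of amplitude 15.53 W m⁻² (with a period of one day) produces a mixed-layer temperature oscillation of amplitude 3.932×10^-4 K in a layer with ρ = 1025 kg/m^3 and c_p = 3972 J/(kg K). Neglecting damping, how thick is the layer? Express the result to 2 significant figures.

ω = 2π / 86400 s = 7.27×10^-5 s⁻¹.
Required C = F₀ / (A ω) = 15.53 / (3.932×10^-4 × 7.27×10^-5) = 5.43×10^8 J/(m²·K).
D = C / (ρ c_p) = 5.43×10^8 / (1025 × 3972) = 133 m.

130 m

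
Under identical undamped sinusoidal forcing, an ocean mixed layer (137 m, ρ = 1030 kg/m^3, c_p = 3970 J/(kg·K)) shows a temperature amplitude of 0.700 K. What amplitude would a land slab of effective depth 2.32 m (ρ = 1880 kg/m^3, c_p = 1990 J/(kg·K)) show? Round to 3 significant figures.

45.2 K

C_ocean = 5.60×10^8 J/(m²·K); C_land = 8.68×10^6 J/(m²·K).
A ∝ 1/C ⇒ A_land = A_ocean × C_ocean/C_land = 0.700 × 64.5 = 45.2 K.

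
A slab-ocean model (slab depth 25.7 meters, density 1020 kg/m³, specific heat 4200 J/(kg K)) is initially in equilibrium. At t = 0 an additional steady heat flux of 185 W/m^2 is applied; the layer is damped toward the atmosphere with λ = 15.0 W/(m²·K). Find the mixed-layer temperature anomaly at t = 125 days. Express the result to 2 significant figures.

Areal heat capacity C = ρ c_p D = 1020 × 4200 × 25.7 = 1.10×10^8 J/(m²·K).
τ = C / λ = 1.10×10^8 / 15.0 = 7.34×10^6 s.
Equilibrium anomaly ΔT_eq = F / λ = 185 / 15.0 = 12.3 K.
t = 125 days = 1.08×10^7 s, so t/τ = 1.47.
ΔT(t) = ΔT_eq (1 − e^(−t/τ)) = 12.3 × (1 − e^−1.47) = 9.50 K.

9.5 K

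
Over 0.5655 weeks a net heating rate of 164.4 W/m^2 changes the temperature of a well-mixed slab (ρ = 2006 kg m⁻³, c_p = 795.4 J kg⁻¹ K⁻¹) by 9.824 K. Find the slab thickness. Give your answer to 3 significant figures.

3.59 m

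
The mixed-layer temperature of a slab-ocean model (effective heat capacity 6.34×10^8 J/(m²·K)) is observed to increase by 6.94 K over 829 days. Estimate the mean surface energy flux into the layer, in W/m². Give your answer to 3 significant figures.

Areal heat capacity C = 6.34×10^8 J/(m²·K) (given).
Required heat per unit area: Q = C ΔT = 6.34×10^8 × 6.94 = 4.40×10^9 J/m².
Flux F = Q / Δt = 4.40×10^9 / 7.16×10^7 s = 61.4 W/m².

61.4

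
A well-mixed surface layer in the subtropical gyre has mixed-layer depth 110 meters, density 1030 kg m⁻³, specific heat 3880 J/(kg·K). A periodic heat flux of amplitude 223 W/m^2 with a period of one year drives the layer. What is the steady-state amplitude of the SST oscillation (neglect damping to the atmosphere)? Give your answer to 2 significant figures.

2.5 K

Areal heat capacity C = ρ c_p D = 1030 × 3880 × 110 = 4.40×10^8 J/(m²·K).
Angular frequency ω = 2π / T = 2π / 3.15×10^7 s = 1.99×10^-7 s⁻¹.
Cω = 4.40×10^8 × 1.99×10^-7 = 87.6 W/(m²·K).
Amplitude A = F₀ / (Cω) = 223 / 87.6 = 2.55 K.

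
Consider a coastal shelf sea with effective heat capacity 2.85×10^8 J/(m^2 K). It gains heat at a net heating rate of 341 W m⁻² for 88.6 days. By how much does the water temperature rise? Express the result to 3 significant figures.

Areal heat capacity C = 2.85×10^8 J/(m^2 K) (given).
Net heat input Q = F Δt = 341 × (88.6 days × 86400 s/day) = 2.61×10^9 J/m².
ΔT = Q / C = 2.61×10^9 / 2.85×10^8 = 9.16 K.

9.16 K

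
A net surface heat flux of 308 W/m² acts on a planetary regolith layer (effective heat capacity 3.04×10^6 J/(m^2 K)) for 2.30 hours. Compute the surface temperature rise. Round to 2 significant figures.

0.84 K

Areal heat capacity C = 3.04×10^6 J/(m^2 K) (given).
Net heat input Q = F Δt = 308 × (2.30 hours × 3600 s/hour) = 2.55×10^6 J/m².
ΔT = Q / C = 2.55×10^6 / 3.04×10^6 = 0.839 K.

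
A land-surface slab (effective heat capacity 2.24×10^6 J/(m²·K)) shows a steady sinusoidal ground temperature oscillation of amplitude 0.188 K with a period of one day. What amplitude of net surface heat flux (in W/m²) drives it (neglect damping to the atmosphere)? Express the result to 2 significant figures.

31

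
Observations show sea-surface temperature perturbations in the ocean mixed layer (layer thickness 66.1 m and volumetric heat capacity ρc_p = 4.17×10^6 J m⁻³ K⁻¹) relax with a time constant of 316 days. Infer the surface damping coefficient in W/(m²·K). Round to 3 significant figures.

10.1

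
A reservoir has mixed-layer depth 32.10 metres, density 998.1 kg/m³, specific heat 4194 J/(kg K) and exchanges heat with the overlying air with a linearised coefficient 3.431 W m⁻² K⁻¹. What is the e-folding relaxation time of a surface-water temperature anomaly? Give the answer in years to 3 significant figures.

Areal heat capacity C = ρ c_p D = 998.1 × 4194 × 32.10 = 1.34×10^8 J/(m²·K).
Relaxation time τ = C / λ = 1.34×10^8 / 3.431 = 3.92×10^7 s.
In years: 3.92×10^7 s / (3.156×10^7 s/year) = 1.24 years.

1.24 years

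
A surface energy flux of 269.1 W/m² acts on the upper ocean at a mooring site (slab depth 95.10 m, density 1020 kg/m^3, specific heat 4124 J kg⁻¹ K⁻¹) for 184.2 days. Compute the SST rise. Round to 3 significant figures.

Areal heat capacity C = ρ c_p D = 1020 × 4124 × 95.10 = 4.00×10^8 J/(m^2 K).
Net heat input Q = F Δt = 269.1 × (184.2 days × 86400 s/day) = 4.28×10^9 J/m².
ΔT = Q / C = 4.28×10^9 / 4.00×10^8 = 10.7 K.

10.7 K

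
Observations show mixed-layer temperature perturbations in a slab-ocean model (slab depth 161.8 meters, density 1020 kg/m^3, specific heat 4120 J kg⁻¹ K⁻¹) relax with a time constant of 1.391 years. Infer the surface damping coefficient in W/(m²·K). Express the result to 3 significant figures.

15.5

Areal heat capacity C = ρ c_p D = 1020 × 4120 × 161.8 = 6.80×10^8 J/(m^2 K).
τ = 1.391 years = 4.39×10^7 s.
λ = C / τ = 6.80×10^8 / 4.39×10^7 = 15.5 W/(m²·K).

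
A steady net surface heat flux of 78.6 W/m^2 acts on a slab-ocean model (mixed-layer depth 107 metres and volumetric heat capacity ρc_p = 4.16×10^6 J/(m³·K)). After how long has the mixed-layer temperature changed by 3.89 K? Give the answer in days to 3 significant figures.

Areal heat capacity C = ρc_p × D = 4.16×10^6 × 107 = 4.45×10^8 J/(m^2 K).
Time required: Δt = C ΔT / F = 4.45×10^8 × 3.89 / 78.6 = 2.20×10^7 s.
In days: 2.20×10^7 s / (86400 s/day) = 255 days.

255 days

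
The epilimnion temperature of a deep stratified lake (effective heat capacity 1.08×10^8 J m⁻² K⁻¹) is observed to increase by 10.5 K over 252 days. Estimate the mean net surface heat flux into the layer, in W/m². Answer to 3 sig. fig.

Areal heat capacity C = 1.08×10^8 J m⁻² K⁻¹ (given).
Required heat per unit area: Q = C ΔT = 1.08×10^8 × 10.5 = 1.13×10^9 J/m².
Flux F = Q / Δt = 1.13×10^9 / 2.18×10^7 s = 52.1 W/m².

52.1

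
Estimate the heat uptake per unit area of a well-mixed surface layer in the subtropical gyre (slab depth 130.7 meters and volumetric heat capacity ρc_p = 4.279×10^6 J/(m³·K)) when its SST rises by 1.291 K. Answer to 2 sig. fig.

7.2×10^8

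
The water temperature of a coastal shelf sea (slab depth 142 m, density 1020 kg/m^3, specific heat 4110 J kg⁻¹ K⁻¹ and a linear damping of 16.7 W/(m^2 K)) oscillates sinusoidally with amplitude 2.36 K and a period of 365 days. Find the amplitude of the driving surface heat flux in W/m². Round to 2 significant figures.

280

Areal heat capacity C = ρ c_p D = 1020 × 4110 × 142 = 5.95×10^8 J/(m²·K).
ω = 2π / 3.15×10^7 s = 1.99×10^-7 s⁻¹.
√((Cω)² + λ²) = √((119)² + 16.7²) = 120 W/(m²·K).
F₀ = A × √((Cω)²+λ²) = 2.36 × 120 = 283 W/m².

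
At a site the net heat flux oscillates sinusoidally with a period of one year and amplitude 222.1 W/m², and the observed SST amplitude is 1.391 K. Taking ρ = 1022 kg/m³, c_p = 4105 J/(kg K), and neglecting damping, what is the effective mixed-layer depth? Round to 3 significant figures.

191 m

ω = 2π / 3.15×10^7 s = 1.99×10^-7 s⁻¹.
Required C = F₀ / (A ω) = 222.1 / (1.391 × 1.99×10^-7) = 8.01×10^8 J/(m²·K).
D = C / (ρ c_p) = 8.01×10^8 / (1022 × 4105) = 191 m.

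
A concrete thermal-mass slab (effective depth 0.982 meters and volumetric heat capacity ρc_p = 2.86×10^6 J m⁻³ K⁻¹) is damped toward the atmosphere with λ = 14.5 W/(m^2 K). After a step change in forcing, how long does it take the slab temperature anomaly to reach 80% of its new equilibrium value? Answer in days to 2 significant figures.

Areal heat capacity C = ρc_p × D = 2.86×10^6 × 0.982 = 2.81×10^6 J/(m²·K).
τ = C / λ = 2.81×10^6 / 14.5 = 1.94×10^5 s.
Fraction reached: 1 − e^(−t/τ) = 0.80 ⇒ t = −τ ln(1 − 0.80) = τ × 1.61.
t = 3.12×10^5 s = 3.61 days.

3.6 days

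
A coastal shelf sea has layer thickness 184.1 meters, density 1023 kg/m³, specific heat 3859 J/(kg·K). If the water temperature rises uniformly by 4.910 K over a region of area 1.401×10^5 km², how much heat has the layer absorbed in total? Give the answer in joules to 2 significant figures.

5.0×10^20 J

Areal heat capacity C = ρ c_p D = 1023 × 3859 × 184.1 = 7.27×10^8 J/(m^2 K).
Heat per unit area: q = C ΔT = 7.27×10^8 × 4.910 = 3.57×10^9 J/m².
Total heat: Q = q × A = 3.57×10^9 × (1.401×10^5 × 10⁶ m²) = 5.00×10^20 J.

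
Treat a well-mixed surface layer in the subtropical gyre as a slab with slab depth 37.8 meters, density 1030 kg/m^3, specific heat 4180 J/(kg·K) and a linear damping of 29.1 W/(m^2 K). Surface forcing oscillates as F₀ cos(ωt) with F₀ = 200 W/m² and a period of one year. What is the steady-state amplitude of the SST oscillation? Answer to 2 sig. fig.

4.6 K

Areal heat capacity C = ρ c_p D = 1030 × 4180 × 37.8 = 1.63×10^8 J/(m²·K).
Angular frequency ω = 2π / T = 2π / 3.15×10^7 s = 1.99×10^-7 s⁻¹.
√((Cω)² + λ²) = √((32.4)² + 29.1²) = 43.6 W/(m²·K).
Amplitude A = F₀ / √((Cω)²+λ²) = 200 / 43.6 = 4.59 K.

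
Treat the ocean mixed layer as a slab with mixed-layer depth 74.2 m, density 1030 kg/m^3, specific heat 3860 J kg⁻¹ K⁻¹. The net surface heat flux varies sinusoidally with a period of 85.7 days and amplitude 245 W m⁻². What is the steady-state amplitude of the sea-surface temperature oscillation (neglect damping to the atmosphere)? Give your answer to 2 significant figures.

Areal heat capacity C = ρ c_p D = 1030 × 3860 × 74.2 = 2.95×10^8 J m⁻² K⁻¹.
Angular frequency ω = 2π / T = 2π / 7.40×10^6 s = 8.49×10^-7 s⁻¹.
Cω = 2.95×10^8 × 8.49×10^-7 = 250 W/(m²·K).
Amplitude A = F₀ / (Cω) = 245 / 250 = 0.979 K.

0.98 K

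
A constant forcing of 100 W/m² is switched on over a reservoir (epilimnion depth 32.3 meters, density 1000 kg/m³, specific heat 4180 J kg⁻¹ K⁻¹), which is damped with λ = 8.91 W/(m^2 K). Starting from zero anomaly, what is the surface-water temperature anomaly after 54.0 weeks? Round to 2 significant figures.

9.9 K

Areal heat capacity C = ρ c_p D = 1000 × 4180 × 32.3 = 1.35×10^8 J/(m^2 K).
τ = C / λ = 1.35×10^8 / 8.91 = 1.52×10^7 s.
Equilibrium anomaly ΔT_eq = F / λ = 100 / 8.91 = 11.2 K.
t = 54.0 weeks = 3.27×10^7 s, so t/τ = 2.16.
ΔT(t) = ΔT_eq (1 − e^(−t/τ)) = 11.2 × (1 − e^−2.16) = 9.92 K.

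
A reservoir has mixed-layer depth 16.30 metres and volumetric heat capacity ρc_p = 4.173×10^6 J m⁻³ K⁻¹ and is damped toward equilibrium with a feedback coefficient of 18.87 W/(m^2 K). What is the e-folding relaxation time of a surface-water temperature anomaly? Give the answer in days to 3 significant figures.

41.7 days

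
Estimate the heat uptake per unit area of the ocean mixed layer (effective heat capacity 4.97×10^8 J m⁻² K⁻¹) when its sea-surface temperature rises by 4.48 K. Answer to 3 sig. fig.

2.23×10^9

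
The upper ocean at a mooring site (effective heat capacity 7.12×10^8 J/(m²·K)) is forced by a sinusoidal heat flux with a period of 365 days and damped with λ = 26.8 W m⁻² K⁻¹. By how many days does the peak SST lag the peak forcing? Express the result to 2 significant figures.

Areal heat capacity C = 7.12×10^8 J/(m²·K) (given).
ω = 2π / 3.15×10^7 s = 1.99×10^-7 s⁻¹.
Phase lag φ = arctan(Cω/λ) = arctan(142/26.8) = 1.38 rad.
Time lag = φ / ω = 1.38 / 1.99×10^-7 = 6.95×10^6 s = 80.4 days.

80 days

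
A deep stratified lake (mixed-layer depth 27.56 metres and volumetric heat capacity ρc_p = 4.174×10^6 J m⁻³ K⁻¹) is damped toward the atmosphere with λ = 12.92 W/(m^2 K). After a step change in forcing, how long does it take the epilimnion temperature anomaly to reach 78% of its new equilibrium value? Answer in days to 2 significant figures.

Areal heat capacity C = ρc_p × D = 4.174×10^6 × 27.56 = 1.15×10^8 J/(m^2 K).
τ = C / λ = 1.15×10^8 / 12.92 = 8.90×10^6 s.
Fraction reached: 1 − e^(−t/τ) = 0.78 ⇒ t = −τ ln(1 − 0.78) = τ × 1.51.
t = 1.35×10^7 s = 156 days.

160 days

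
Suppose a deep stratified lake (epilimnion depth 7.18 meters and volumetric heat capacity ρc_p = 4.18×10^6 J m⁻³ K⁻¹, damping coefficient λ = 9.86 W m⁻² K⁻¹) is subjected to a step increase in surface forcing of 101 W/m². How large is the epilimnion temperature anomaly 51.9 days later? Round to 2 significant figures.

Areal heat capacity C = ρc_p × D = 4.18×10^6 × 7.18 = 3.00×10^7 J m⁻² K⁻¹.
τ = C / λ = 3.00×10^7 / 9.86 = 3.04×10^6 s.
Equilibrium anomaly ΔT_eq = F / λ = 101 / 9.86 = 10.2 K.
t = 51.9 days = 4.48×10^6 s, so t/τ = 1.47.
ΔT(t) = ΔT_eq (1 − e^(−t/τ)) = 10.2 × (1 − e^−1.47) = 7.90 K.

7.9 K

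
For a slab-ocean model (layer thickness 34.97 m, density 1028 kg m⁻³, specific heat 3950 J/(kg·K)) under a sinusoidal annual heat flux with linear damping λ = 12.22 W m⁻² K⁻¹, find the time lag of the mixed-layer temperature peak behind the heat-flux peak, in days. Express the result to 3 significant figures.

67.6 days

Areal heat capacity C = ρ c_p D = 1028 × 3950 × 34.97 = 1.42×10^8 J/(m²·K).
ω = 2π / 3.15×10^7 s = 1.99×10^-7 s⁻¹.
Phase lag φ = arctan(Cω/λ) = arctan(28.3/12.22) = 1.16 rad.
Time lag = φ / ω = 1.16 / 1.99×10^-7 = 5.84×10^6 s = 67.6 days.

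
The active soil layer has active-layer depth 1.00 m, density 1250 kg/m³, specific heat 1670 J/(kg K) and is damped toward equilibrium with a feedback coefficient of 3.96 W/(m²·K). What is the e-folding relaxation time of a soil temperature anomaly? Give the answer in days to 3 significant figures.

Areal heat capacity C = ρ c_p D = 1250 × 1670 × 1.00 = 2.09×10^6 J/(m²·K).
Relaxation time τ = C / λ = 2.09×10^6 / 3.96 = 5.27×10^5 s.
In days: 5.27×10^5 s / (86400 s/day) = 6.10 days.

6.10 days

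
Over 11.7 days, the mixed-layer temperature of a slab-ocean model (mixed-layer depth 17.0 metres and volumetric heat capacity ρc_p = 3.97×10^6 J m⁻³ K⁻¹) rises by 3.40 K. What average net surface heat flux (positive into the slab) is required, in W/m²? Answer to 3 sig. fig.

227

Areal heat capacity C = ρc_p × D = 3.97×10^6 × 17.0 = 6.75×10^7 J/(m^2 K).
Required heat per unit area: Q = C ΔT = 6.75×10^7 × 3.40 = 2.29×10^8 J/m².
Flux F = Q / Δt = 2.29×10^8 / 1.01×10^6 s = 227 W/m².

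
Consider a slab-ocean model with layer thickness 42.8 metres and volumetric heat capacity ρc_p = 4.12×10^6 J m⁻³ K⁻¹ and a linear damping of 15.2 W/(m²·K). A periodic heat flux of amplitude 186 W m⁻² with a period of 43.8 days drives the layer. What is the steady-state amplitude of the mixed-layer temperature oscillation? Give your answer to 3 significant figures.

Areal heat capacity C = ρc_p × D = 4.12×10^6 × 42.8 = 1.76×10^8 J/(m^2 K).
Angular frequency ω = 2π / T = 2π / 3.78×10^6 s = 1.66×10^-6 s⁻¹.
√((Cω)² + λ²) = √((293)² + 15.2²) = 293 W/(m²·K).
Amplitude A = F₀ / √((Cω)²+λ²) = 186 / 293 = 0.634 K.

0.634 K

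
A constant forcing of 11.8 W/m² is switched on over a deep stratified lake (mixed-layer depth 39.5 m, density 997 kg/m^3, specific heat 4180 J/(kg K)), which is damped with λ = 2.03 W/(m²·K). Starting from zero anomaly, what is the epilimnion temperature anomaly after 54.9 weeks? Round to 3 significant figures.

Areal heat capacity C = ρ c_p D = 997 × 4180 × 39.5 = 1.65×10^8 J/(m^2 K).
τ = C / λ = 1.65×10^8 / 2.03 = 8.11×10^7 s.
Equilibrium anomaly ΔT_eq = F / λ = 11.8 / 2.03 = 5.81 K.
t = 54.9 weeks = 3.32×10^7 s, so t/τ = 0.409.
ΔT(t) = ΔT_eq (1 − e^(−t/τ)) = 5.81 × (1 − e^−0.409) = 1.95 K.

1.95 K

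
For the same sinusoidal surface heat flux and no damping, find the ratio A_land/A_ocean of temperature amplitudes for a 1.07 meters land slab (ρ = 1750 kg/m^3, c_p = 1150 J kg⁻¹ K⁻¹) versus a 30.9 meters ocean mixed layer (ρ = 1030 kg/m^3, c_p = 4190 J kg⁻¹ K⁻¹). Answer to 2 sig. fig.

C_ocean = 1030 × 4190 × 30.9 = 1.33×10^8 J/(m²·K).
C_land = 1750 × 1150 × 1.07 = 2.15×10^6 J/(m²·K).
Undamped amplitude ∝ 1/C, so A_land/A_ocean = C_ocean/C_land = 61.9.

62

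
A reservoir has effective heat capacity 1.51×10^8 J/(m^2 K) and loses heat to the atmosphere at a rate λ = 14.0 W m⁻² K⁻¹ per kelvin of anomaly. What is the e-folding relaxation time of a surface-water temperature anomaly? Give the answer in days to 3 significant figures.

125 days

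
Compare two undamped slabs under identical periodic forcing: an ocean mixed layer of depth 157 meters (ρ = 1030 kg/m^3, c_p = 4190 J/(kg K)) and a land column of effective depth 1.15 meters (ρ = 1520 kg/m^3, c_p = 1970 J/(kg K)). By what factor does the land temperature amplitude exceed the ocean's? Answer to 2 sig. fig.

200

C_ocean = 1030 × 4190 × 157 = 6.78×10^8 J/(m²·K).
C_land = 1520 × 1970 × 1.15 = 3.44×10^6 J/(m²·K).
Undamped amplitude ∝ 1/C, so A_land/A_ocean = C_ocean/C_land = 197.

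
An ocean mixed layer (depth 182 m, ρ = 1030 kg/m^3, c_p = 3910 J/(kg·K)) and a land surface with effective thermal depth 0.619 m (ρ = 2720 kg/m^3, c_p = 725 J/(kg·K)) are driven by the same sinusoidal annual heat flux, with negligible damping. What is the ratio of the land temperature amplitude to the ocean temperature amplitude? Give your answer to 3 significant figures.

C_ocean = 1030 × 3910 × 182 = 7.33×10^8 J/(m²·K).
C_land = 2720 × 725 × 0.619 = 1.22×10^6 J/(m²·K).
Undamped amplitude ∝ 1/C, so A_land/A_ocean = C_ocean/C_land = 600.

600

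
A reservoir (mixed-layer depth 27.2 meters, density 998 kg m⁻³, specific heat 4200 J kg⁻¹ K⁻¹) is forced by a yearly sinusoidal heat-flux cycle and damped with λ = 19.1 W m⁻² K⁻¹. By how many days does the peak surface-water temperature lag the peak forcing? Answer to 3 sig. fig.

50.6 days

Areal heat capacity C = ρ c_p D = 998 × 4200 × 27.2 = 1.14×10^8 J/(m²·K).
ω = 2π / 3.15×10^7 s = 1.99×10^-7 s⁻¹.
Phase lag φ = arctan(Cω/λ) = arctan(22.7/19.1) = 0.872 rad.
Time lag = φ / ω = 0.872 / 1.99×10^-7 = 4.37×10^6 s = 50.6 days.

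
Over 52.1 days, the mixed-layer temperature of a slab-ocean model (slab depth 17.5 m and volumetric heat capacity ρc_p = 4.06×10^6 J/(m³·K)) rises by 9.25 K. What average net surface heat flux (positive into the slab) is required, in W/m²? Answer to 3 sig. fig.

146

Areal heat capacity C = ρc_p × D = 4.06×10^6 × 17.5 = 7.11×10^7 J/(m^2 K).
Required heat per unit area: Q = C ΔT = 7.11×10^7 × 9.25 = 6.57×10^8 J/m².
Flux F = Q / Δt = 6.57×10^8 / 4.50×10^6 s = 146 W/m².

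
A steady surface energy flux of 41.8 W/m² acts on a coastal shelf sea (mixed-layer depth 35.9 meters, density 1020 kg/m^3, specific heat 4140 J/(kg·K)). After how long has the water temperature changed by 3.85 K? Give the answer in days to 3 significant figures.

Areal heat capacity C = ρ c_p D = 1020 × 4140 × 35.9 = 1.52×10^8 J m⁻² K⁻¹.
Time required: Δt = C ΔT / F = 1.52×10^8 × 3.85 / 41.8 = 1.40×10^7 s.
In days: 1.40×10^7 s / (86400 s/day) = 162 days.

162 days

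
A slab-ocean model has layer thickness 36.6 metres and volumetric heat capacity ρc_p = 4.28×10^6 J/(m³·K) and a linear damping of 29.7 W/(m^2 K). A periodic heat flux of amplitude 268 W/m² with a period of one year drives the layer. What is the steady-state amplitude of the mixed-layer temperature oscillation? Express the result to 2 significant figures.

6.2 K

Areal heat capacity C = ρc_p × D = 4.28×10^6 × 36.6 = 1.57×10^8 J/(m^2 K).
Angular frequency ω = 2π / T = 2π / 3.15×10^7 s = 1.99×10^-7 s⁻¹.
√((Cω)² + λ²) = √((31.2)² + 29.7²) = 43.1 W/(m²·K).
Amplitude A = F₀ / √((Cω)²+λ²) = 268 / 43.1 = 6.22 K.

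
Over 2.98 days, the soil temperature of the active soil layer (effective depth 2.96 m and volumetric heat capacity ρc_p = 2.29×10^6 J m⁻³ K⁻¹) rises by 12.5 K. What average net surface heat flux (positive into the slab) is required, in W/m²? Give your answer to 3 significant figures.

329

Areal heat capacity C = ρc_p × D = 2.29×10^6 × 2.96 = 6.78×10^6 J m⁻² K⁻¹.
Required heat per unit area: Q = C ΔT = 6.78×10^6 × 12.5 = 8.47×10^7 J/m².
Flux F = Q / Δt = 8.47×10^7 / 2.57×10^5 s = 329 W/m².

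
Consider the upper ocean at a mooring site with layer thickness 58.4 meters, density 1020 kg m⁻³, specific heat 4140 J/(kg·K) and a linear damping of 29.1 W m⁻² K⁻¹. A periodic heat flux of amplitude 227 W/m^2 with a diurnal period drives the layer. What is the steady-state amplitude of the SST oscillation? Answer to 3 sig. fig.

0.0127 K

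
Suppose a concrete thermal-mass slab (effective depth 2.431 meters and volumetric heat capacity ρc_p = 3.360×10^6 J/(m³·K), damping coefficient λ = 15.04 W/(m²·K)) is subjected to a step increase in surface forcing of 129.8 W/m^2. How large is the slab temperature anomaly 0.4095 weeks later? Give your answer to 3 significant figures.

3.16 K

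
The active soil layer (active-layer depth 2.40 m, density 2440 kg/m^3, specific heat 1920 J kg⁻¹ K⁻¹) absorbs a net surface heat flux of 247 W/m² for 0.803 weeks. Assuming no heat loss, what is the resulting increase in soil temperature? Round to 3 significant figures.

10.7 K

Areal heat capacity C = ρ c_p D = 2440 × 1920 × 2.40 = 1.12×10^7 J/(m^2 K).
Net heat input Q = F Δt = 247 × (0.803 weeks × 6.048×10^5 s/week) = 1.20×10^8 J/m².
ΔT = Q / C = 1.20×10^8 / 1.12×10^7 = 10.7 K.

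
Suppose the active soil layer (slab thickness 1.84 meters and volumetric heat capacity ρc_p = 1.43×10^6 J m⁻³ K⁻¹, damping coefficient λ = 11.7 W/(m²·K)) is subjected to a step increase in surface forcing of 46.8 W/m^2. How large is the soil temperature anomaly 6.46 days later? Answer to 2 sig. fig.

3.7 K

Areal heat capacity C = ρc_p × D = 1.43×10^6 × 1.84 = 2.63×10^6 J/(m^2 K).
τ = C / λ = 2.63×10^6 / 11.7 = 2.25×10^5 s.
Equilibrium anomaly ΔT_eq = F / λ = 46.8 / 11.7 = 4.00 K.
t = 6.46 days = 5.58×10^5 s, so t/τ = 2.48.
ΔT(t) = ΔT_eq (1 − e^(−t/τ)) = 4.00 × (1 − e^−2.48) = 3.67 K.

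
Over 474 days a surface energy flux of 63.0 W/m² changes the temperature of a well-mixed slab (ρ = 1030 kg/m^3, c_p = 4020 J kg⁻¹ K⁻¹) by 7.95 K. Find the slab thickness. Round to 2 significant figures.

Heat input Q = F Δt = 63.0 × 4.10×10^7 s = 2.58×10^9 J/m².
Required areal heat capacity C = Q / ΔT = 3.25×10^8 J/(m²·K).
Depth D = C / (ρ c_p) = 3.25×10^8 / (1030 × 4020) = 78.4 m.

78 m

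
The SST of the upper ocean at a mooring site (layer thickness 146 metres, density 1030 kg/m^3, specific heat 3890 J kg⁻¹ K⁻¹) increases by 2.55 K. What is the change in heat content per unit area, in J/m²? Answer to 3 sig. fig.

Areal heat capacity C = ρ c_p D = 1030 × 3890 × 146 = 5.85×10^8 J m⁻² K⁻¹.
ΔQ = C ΔT = 5.85×10^8 × 2.55 = 1.49×10^9 J/m².

1.49×10^9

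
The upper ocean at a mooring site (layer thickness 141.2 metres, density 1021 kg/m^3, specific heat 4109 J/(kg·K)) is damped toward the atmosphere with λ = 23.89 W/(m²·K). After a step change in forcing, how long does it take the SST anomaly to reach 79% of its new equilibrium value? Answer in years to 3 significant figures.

1.23 years

Areal heat capacity C = ρ c_p D = 1021 × 4109 × 141.2 = 5.92×10^8 J m⁻² K⁻¹.
τ = C / λ = 5.92×10^8 / 23.89 = 2.48×10^7 s.
Fraction reached: 1 − e^(−t/τ) = 0.79 ⇒ t = −τ ln(1 − 0.79) = τ × 1.56.
t = 3.87×10^7 s = 1.23 years.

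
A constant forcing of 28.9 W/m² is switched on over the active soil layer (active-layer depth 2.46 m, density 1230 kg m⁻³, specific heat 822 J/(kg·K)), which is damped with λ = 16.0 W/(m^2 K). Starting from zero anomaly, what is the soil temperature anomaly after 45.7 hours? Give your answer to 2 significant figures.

Areal heat capacity C = ρ c_p D = 1230 × 822 × 2.46 = 2.49×10^6 J/(m²·K).
τ = C / λ = 2.49×10^6 / 16.0 = 1.55×10^5 s.
Equilibrium anomaly ΔT_eq = F / λ = 28.9 / 16.0 = 1.81 K.
t = 45.7 hours = 1.65×10^5 s, so t/τ = 1.06.
ΔT(t) = ΔT_eq (1 − e^(−t/τ)) = 1.81 × (1 − e^−1.06) = 1.18 K.

1.2 K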